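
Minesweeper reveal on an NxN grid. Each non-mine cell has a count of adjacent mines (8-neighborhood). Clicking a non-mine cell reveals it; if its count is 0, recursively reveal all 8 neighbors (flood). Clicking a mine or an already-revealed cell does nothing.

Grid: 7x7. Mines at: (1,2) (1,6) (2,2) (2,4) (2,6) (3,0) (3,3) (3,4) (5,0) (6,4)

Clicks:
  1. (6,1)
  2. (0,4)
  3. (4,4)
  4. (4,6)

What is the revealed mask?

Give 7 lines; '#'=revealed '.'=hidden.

Click 1 (6,1) count=1: revealed 1 new [(6,1)] -> total=1
Click 2 (0,4) count=0: revealed 6 new [(0,3) (0,4) (0,5) (1,3) (1,4) (1,5)] -> total=7
Click 3 (4,4) count=2: revealed 1 new [(4,4)] -> total=8
Click 4 (4,6) count=0: revealed 8 new [(3,5) (3,6) (4,5) (4,6) (5,5) (5,6) (6,5) (6,6)] -> total=16

Answer: ...###.
...###.
.......
.....##
....###
.....##
.#...##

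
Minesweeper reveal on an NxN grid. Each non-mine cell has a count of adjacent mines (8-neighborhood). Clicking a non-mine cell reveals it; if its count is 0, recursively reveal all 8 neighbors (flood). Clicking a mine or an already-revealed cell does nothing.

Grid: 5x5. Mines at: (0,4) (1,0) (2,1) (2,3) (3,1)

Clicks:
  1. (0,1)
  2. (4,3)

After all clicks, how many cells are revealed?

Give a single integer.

Answer: 7

Derivation:
Click 1 (0,1) count=1: revealed 1 new [(0,1)] -> total=1
Click 2 (4,3) count=0: revealed 6 new [(3,2) (3,3) (3,4) (4,2) (4,3) (4,4)] -> total=7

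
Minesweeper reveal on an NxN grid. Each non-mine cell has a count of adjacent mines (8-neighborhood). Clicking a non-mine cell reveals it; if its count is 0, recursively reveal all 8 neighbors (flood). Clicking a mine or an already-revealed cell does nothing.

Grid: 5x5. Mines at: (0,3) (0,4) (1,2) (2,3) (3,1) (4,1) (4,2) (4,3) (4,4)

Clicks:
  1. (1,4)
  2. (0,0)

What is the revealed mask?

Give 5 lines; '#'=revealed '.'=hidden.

Click 1 (1,4) count=3: revealed 1 new [(1,4)] -> total=1
Click 2 (0,0) count=0: revealed 6 new [(0,0) (0,1) (1,0) (1,1) (2,0) (2,1)] -> total=7

Answer: ##...
##..#
##...
.....
.....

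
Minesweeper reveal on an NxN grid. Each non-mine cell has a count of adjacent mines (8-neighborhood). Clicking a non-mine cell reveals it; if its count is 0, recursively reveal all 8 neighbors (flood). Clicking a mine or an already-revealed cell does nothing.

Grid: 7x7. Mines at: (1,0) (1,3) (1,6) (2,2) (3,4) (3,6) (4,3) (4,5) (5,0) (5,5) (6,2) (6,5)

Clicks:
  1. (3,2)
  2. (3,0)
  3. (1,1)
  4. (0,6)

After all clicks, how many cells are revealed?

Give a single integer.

Answer: 9

Derivation:
Click 1 (3,2) count=2: revealed 1 new [(3,2)] -> total=1
Click 2 (3,0) count=0: revealed 6 new [(2,0) (2,1) (3,0) (3,1) (4,0) (4,1)] -> total=7
Click 3 (1,1) count=2: revealed 1 new [(1,1)] -> total=8
Click 4 (0,6) count=1: revealed 1 new [(0,6)] -> total=9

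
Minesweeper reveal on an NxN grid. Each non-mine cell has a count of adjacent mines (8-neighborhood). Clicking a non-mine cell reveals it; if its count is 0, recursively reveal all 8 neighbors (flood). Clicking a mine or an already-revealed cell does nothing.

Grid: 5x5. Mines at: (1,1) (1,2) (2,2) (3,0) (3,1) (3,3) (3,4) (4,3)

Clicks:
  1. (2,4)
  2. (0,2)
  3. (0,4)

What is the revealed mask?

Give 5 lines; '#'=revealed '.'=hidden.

Click 1 (2,4) count=2: revealed 1 new [(2,4)] -> total=1
Click 2 (0,2) count=2: revealed 1 new [(0,2)] -> total=2
Click 3 (0,4) count=0: revealed 5 new [(0,3) (0,4) (1,3) (1,4) (2,3)] -> total=7

Answer: ..###
...##
...##
.....
.....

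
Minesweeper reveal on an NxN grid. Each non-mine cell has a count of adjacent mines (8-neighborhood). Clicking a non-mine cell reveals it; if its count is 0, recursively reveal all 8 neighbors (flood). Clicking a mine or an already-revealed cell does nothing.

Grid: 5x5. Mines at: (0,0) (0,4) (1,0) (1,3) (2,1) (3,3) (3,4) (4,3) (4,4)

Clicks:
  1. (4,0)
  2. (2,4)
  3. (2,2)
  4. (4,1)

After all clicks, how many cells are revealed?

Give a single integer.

Click 1 (4,0) count=0: revealed 6 new [(3,0) (3,1) (3,2) (4,0) (4,1) (4,2)] -> total=6
Click 2 (2,4) count=3: revealed 1 new [(2,4)] -> total=7
Click 3 (2,2) count=3: revealed 1 new [(2,2)] -> total=8
Click 4 (4,1) count=0: revealed 0 new [(none)] -> total=8

Answer: 8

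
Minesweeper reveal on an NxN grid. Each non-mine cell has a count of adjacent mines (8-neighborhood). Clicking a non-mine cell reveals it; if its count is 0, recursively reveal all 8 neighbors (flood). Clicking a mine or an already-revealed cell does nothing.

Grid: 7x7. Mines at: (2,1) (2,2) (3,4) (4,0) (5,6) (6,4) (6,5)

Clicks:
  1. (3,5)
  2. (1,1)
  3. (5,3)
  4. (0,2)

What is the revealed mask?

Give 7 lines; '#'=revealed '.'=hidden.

Click 1 (3,5) count=1: revealed 1 new [(3,5)] -> total=1
Click 2 (1,1) count=2: revealed 1 new [(1,1)] -> total=2
Click 3 (5,3) count=1: revealed 1 new [(5,3)] -> total=3
Click 4 (0,2) count=0: revealed 20 new [(0,0) (0,1) (0,2) (0,3) (0,4) (0,5) (0,6) (1,0) (1,2) (1,3) (1,4) (1,5) (1,6) (2,3) (2,4) (2,5) (2,6) (3,6) (4,5) (4,6)] -> total=23

Answer: #######
#######
...####
.....##
.....##
...#...
.......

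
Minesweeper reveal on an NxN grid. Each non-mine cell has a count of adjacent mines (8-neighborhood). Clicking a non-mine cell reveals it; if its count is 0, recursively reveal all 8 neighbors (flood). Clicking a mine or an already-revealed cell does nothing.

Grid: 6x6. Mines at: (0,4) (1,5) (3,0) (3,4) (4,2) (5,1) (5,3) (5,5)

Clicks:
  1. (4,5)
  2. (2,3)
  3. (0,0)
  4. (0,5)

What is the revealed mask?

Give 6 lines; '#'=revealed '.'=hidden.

Click 1 (4,5) count=2: revealed 1 new [(4,5)] -> total=1
Click 2 (2,3) count=1: revealed 1 new [(2,3)] -> total=2
Click 3 (0,0) count=0: revealed 14 new [(0,0) (0,1) (0,2) (0,3) (1,0) (1,1) (1,2) (1,3) (2,0) (2,1) (2,2) (3,1) (3,2) (3,3)] -> total=16
Click 4 (0,5) count=2: revealed 1 new [(0,5)] -> total=17

Answer: ####.#
####..
####..
.###..
.....#
......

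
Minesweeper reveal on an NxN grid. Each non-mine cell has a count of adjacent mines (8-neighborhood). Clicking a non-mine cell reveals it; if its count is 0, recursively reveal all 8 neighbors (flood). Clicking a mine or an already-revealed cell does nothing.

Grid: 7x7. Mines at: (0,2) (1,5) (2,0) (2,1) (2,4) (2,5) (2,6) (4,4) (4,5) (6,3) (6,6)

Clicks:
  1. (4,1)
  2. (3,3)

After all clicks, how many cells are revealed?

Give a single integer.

Click 1 (4,1) count=0: revealed 15 new [(3,0) (3,1) (3,2) (3,3) (4,0) (4,1) (4,2) (4,3) (5,0) (5,1) (5,2) (5,3) (6,0) (6,1) (6,2)] -> total=15
Click 2 (3,3) count=2: revealed 0 new [(none)] -> total=15

Answer: 15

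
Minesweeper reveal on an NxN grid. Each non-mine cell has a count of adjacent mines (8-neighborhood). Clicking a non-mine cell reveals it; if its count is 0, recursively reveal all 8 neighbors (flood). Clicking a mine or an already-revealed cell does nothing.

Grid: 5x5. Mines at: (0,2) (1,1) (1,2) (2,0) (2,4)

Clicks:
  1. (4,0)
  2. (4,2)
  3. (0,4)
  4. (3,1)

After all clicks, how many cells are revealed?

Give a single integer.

Answer: 17

Derivation:
Click 1 (4,0) count=0: revealed 13 new [(2,1) (2,2) (2,3) (3,0) (3,1) (3,2) (3,3) (3,4) (4,0) (4,1) (4,2) (4,3) (4,4)] -> total=13
Click 2 (4,2) count=0: revealed 0 new [(none)] -> total=13
Click 3 (0,4) count=0: revealed 4 new [(0,3) (0,4) (1,3) (1,4)] -> total=17
Click 4 (3,1) count=1: revealed 0 new [(none)] -> total=17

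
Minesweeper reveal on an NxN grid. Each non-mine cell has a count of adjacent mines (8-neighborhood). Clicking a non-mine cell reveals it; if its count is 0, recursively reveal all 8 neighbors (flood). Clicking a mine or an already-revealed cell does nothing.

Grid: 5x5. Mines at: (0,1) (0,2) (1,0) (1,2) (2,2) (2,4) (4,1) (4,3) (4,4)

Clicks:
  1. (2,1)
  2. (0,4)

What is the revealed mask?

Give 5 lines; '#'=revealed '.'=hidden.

Answer: ...##
...##
.#...
.....
.....

Derivation:
Click 1 (2,1) count=3: revealed 1 new [(2,1)] -> total=1
Click 2 (0,4) count=0: revealed 4 new [(0,3) (0,4) (1,3) (1,4)] -> total=5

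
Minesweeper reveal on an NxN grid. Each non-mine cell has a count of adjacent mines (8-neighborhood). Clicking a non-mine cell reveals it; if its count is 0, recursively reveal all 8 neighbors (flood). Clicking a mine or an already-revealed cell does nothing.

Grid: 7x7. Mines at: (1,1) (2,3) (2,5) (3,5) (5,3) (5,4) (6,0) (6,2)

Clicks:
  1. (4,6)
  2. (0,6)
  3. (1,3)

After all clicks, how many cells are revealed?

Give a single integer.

Click 1 (4,6) count=1: revealed 1 new [(4,6)] -> total=1
Click 2 (0,6) count=0: revealed 10 new [(0,2) (0,3) (0,4) (0,5) (0,6) (1,2) (1,3) (1,4) (1,5) (1,6)] -> total=11
Click 3 (1,3) count=1: revealed 0 new [(none)] -> total=11

Answer: 11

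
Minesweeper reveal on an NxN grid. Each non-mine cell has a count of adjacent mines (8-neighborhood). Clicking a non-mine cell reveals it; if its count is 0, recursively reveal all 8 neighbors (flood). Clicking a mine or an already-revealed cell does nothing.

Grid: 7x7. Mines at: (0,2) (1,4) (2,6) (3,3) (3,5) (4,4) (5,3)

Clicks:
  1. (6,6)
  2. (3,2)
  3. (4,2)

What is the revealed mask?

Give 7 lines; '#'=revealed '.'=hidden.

Answer: .......
.......
.......
..#....
..#..##
....###
....###

Derivation:
Click 1 (6,6) count=0: revealed 8 new [(4,5) (4,6) (5,4) (5,5) (5,6) (6,4) (6,5) (6,6)] -> total=8
Click 2 (3,2) count=1: revealed 1 new [(3,2)] -> total=9
Click 3 (4,2) count=2: revealed 1 new [(4,2)] -> total=10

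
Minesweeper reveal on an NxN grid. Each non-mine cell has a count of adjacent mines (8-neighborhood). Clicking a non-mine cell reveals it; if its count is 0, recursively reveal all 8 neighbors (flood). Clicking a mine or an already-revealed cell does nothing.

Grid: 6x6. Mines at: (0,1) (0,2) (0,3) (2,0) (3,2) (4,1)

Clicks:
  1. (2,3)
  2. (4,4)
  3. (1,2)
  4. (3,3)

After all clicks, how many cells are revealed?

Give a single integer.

Answer: 20

Derivation:
Click 1 (2,3) count=1: revealed 1 new [(2,3)] -> total=1
Click 2 (4,4) count=0: revealed 18 new [(0,4) (0,5) (1,3) (1,4) (1,5) (2,4) (2,5) (3,3) (3,4) (3,5) (4,2) (4,3) (4,4) (4,5) (5,2) (5,3) (5,4) (5,5)] -> total=19
Click 3 (1,2) count=3: revealed 1 new [(1,2)] -> total=20
Click 4 (3,3) count=1: revealed 0 new [(none)] -> total=20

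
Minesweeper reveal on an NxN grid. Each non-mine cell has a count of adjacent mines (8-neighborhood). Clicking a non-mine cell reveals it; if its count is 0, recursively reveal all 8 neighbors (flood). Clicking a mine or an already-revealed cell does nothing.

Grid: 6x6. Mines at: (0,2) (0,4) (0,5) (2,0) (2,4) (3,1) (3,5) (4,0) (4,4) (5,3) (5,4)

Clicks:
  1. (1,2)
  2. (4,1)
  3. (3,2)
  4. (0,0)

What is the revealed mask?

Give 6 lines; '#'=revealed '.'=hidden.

Click 1 (1,2) count=1: revealed 1 new [(1,2)] -> total=1
Click 2 (4,1) count=2: revealed 1 new [(4,1)] -> total=2
Click 3 (3,2) count=1: revealed 1 new [(3,2)] -> total=3
Click 4 (0,0) count=0: revealed 4 new [(0,0) (0,1) (1,0) (1,1)] -> total=7

Answer: ##....
###...
......
..#...
.#....
......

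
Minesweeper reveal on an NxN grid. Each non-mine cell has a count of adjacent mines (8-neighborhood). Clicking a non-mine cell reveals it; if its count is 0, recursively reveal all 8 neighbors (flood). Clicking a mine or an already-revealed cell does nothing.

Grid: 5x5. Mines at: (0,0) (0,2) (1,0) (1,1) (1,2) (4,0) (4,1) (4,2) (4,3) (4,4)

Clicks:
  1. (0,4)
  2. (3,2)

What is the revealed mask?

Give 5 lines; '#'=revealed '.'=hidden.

Answer: ...##
...##
...##
..###
.....

Derivation:
Click 1 (0,4) count=0: revealed 8 new [(0,3) (0,4) (1,3) (1,4) (2,3) (2,4) (3,3) (3,4)] -> total=8
Click 2 (3,2) count=3: revealed 1 new [(3,2)] -> total=9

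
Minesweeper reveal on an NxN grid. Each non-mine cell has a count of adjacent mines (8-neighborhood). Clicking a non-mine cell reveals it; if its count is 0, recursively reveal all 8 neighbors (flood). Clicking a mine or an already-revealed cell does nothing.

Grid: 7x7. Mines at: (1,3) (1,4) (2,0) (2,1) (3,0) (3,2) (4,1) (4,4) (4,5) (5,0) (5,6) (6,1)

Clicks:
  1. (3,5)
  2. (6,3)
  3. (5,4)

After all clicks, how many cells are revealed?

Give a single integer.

Click 1 (3,5) count=2: revealed 1 new [(3,5)] -> total=1
Click 2 (6,3) count=0: revealed 8 new [(5,2) (5,3) (5,4) (5,5) (6,2) (6,3) (6,4) (6,5)] -> total=9
Click 3 (5,4) count=2: revealed 0 new [(none)] -> total=9

Answer: 9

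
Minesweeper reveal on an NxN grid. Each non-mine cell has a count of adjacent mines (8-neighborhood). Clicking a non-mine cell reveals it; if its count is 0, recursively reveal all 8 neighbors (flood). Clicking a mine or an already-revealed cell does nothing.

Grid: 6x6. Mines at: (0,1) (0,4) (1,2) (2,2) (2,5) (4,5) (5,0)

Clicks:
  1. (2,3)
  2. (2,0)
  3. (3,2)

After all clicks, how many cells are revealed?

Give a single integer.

Click 1 (2,3) count=2: revealed 1 new [(2,3)] -> total=1
Click 2 (2,0) count=0: revealed 8 new [(1,0) (1,1) (2,0) (2,1) (3,0) (3,1) (4,0) (4,1)] -> total=9
Click 3 (3,2) count=1: revealed 1 new [(3,2)] -> total=10

Answer: 10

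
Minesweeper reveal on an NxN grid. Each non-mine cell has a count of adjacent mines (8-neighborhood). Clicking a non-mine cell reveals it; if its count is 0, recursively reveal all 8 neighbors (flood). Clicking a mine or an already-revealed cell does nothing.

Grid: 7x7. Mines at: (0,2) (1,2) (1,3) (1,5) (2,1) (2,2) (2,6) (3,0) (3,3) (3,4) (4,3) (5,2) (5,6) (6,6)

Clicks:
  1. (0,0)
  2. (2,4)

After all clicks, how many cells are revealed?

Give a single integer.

Click 1 (0,0) count=0: revealed 4 new [(0,0) (0,1) (1,0) (1,1)] -> total=4
Click 2 (2,4) count=4: revealed 1 new [(2,4)] -> total=5

Answer: 5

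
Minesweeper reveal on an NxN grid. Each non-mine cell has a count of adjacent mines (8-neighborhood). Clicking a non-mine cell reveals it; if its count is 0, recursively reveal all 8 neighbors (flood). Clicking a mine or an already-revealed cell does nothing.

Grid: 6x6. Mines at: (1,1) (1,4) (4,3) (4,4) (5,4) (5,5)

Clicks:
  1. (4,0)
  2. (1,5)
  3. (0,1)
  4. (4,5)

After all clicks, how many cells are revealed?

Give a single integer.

Click 1 (4,0) count=0: revealed 12 new [(2,0) (2,1) (2,2) (3,0) (3,1) (3,2) (4,0) (4,1) (4,2) (5,0) (5,1) (5,2)] -> total=12
Click 2 (1,5) count=1: revealed 1 new [(1,5)] -> total=13
Click 3 (0,1) count=1: revealed 1 new [(0,1)] -> total=14
Click 4 (4,5) count=3: revealed 1 new [(4,5)] -> total=15

Answer: 15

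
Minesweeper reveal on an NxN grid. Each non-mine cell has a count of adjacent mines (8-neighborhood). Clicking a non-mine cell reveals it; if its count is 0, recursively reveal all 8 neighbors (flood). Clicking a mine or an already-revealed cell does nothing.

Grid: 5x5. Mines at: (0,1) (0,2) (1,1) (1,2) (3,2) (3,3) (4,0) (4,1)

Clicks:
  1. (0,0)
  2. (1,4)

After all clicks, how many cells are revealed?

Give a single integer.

Answer: 7

Derivation:
Click 1 (0,0) count=2: revealed 1 new [(0,0)] -> total=1
Click 2 (1,4) count=0: revealed 6 new [(0,3) (0,4) (1,3) (1,4) (2,3) (2,4)] -> total=7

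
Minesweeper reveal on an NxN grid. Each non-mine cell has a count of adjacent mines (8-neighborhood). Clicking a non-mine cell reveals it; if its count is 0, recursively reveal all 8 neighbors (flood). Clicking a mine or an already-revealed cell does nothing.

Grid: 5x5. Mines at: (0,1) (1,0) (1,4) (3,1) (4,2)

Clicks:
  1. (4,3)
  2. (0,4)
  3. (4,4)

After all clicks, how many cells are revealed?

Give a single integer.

Click 1 (4,3) count=1: revealed 1 new [(4,3)] -> total=1
Click 2 (0,4) count=1: revealed 1 new [(0,4)] -> total=2
Click 3 (4,4) count=0: revealed 5 new [(2,3) (2,4) (3,3) (3,4) (4,4)] -> total=7

Answer: 7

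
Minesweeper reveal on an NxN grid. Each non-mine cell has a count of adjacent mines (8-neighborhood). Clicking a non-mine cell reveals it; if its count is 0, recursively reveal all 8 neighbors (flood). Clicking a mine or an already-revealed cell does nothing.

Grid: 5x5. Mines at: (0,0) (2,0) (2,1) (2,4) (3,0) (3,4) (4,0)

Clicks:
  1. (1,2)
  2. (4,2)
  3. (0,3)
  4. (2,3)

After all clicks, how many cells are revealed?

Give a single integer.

Click 1 (1,2) count=1: revealed 1 new [(1,2)] -> total=1
Click 2 (4,2) count=0: revealed 6 new [(3,1) (3,2) (3,3) (4,1) (4,2) (4,3)] -> total=7
Click 3 (0,3) count=0: revealed 7 new [(0,1) (0,2) (0,3) (0,4) (1,1) (1,3) (1,4)] -> total=14
Click 4 (2,3) count=2: revealed 1 new [(2,3)] -> total=15

Answer: 15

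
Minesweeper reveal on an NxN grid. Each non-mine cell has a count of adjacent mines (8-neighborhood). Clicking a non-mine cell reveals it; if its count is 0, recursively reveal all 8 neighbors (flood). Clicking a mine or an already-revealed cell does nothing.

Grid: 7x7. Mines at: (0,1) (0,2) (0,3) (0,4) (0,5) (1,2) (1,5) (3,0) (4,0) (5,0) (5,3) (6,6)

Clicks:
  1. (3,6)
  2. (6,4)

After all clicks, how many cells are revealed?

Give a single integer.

Click 1 (3,6) count=0: revealed 21 new [(2,1) (2,2) (2,3) (2,4) (2,5) (2,6) (3,1) (3,2) (3,3) (3,4) (3,5) (3,6) (4,1) (4,2) (4,3) (4,4) (4,5) (4,6) (5,4) (5,5) (5,6)] -> total=21
Click 2 (6,4) count=1: revealed 1 new [(6,4)] -> total=22

Answer: 22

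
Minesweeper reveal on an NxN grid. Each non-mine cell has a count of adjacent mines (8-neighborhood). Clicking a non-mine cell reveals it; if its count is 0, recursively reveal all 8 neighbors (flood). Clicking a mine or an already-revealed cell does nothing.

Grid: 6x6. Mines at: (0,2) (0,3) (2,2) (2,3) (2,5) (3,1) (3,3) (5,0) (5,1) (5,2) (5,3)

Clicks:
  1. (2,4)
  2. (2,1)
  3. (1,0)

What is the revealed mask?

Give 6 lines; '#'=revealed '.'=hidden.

Click 1 (2,4) count=3: revealed 1 new [(2,4)] -> total=1
Click 2 (2,1) count=2: revealed 1 new [(2,1)] -> total=2
Click 3 (1,0) count=0: revealed 5 new [(0,0) (0,1) (1,0) (1,1) (2,0)] -> total=7

Answer: ##....
##....
##..#.
......
......
......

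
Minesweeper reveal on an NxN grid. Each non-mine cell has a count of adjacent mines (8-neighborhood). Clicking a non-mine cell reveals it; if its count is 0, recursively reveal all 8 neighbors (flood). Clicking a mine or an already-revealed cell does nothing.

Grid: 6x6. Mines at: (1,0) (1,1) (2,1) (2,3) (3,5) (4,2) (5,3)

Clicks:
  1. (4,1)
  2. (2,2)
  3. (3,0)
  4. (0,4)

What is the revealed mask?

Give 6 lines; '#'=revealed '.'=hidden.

Click 1 (4,1) count=1: revealed 1 new [(4,1)] -> total=1
Click 2 (2,2) count=3: revealed 1 new [(2,2)] -> total=2
Click 3 (3,0) count=1: revealed 1 new [(3,0)] -> total=3
Click 4 (0,4) count=0: revealed 10 new [(0,2) (0,3) (0,4) (0,5) (1,2) (1,3) (1,4) (1,5) (2,4) (2,5)] -> total=13

Answer: ..####
..####
..#.##
#.....
.#....
......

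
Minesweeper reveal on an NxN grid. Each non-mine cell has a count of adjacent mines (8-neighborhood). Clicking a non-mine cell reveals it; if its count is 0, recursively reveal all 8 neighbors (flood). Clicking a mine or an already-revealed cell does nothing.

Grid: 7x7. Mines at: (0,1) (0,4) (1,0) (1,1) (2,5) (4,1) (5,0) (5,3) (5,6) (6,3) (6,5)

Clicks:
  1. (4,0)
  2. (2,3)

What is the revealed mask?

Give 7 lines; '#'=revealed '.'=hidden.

Answer: .......
..###..
..###..
..###..
#.###..
.......
.......

Derivation:
Click 1 (4,0) count=2: revealed 1 new [(4,0)] -> total=1
Click 2 (2,3) count=0: revealed 12 new [(1,2) (1,3) (1,4) (2,2) (2,3) (2,4) (3,2) (3,3) (3,4) (4,2) (4,3) (4,4)] -> total=13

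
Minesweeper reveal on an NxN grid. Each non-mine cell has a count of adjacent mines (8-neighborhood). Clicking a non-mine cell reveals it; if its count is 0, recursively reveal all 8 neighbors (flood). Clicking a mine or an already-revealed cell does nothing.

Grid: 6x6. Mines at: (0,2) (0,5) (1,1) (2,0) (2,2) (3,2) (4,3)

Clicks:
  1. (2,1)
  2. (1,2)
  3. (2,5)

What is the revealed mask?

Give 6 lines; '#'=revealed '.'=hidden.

Answer: ......
..####
.#.###
...###
....##
....##

Derivation:
Click 1 (2,1) count=4: revealed 1 new [(2,1)] -> total=1
Click 2 (1,2) count=3: revealed 1 new [(1,2)] -> total=2
Click 3 (2,5) count=0: revealed 13 new [(1,3) (1,4) (1,5) (2,3) (2,4) (2,5) (3,3) (3,4) (3,5) (4,4) (4,5) (5,4) (5,5)] -> total=15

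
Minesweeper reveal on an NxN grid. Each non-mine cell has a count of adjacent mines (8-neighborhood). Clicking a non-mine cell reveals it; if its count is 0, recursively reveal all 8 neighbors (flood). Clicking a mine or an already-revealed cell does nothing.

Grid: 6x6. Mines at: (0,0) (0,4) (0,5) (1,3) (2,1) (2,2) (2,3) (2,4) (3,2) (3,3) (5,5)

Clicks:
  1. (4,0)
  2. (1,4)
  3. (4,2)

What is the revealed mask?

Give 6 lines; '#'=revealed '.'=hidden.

Answer: ......
....#.
......
##....
#####.
#####.

Derivation:
Click 1 (4,0) count=0: revealed 12 new [(3,0) (3,1) (4,0) (4,1) (4,2) (4,3) (4,4) (5,0) (5,1) (5,2) (5,3) (5,4)] -> total=12
Click 2 (1,4) count=5: revealed 1 new [(1,4)] -> total=13
Click 3 (4,2) count=2: revealed 0 new [(none)] -> total=13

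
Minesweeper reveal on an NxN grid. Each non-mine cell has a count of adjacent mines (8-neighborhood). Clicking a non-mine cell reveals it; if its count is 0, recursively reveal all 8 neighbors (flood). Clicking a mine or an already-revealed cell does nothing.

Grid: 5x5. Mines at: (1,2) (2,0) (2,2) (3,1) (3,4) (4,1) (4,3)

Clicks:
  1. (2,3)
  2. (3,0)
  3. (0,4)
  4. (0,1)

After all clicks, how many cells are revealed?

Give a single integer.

Answer: 8

Derivation:
Click 1 (2,3) count=3: revealed 1 new [(2,3)] -> total=1
Click 2 (3,0) count=3: revealed 1 new [(3,0)] -> total=2
Click 3 (0,4) count=0: revealed 5 new [(0,3) (0,4) (1,3) (1,4) (2,4)] -> total=7
Click 4 (0,1) count=1: revealed 1 new [(0,1)] -> total=8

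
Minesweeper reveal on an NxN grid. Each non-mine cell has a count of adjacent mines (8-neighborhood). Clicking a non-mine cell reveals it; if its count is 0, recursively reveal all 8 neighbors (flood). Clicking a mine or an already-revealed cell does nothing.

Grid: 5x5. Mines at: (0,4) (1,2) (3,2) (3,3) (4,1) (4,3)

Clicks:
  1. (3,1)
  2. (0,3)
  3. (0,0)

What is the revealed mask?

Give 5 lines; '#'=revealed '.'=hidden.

Answer: ##.#.
##...
##...
##...
.....

Derivation:
Click 1 (3,1) count=2: revealed 1 new [(3,1)] -> total=1
Click 2 (0,3) count=2: revealed 1 new [(0,3)] -> total=2
Click 3 (0,0) count=0: revealed 7 new [(0,0) (0,1) (1,0) (1,1) (2,0) (2,1) (3,0)] -> total=9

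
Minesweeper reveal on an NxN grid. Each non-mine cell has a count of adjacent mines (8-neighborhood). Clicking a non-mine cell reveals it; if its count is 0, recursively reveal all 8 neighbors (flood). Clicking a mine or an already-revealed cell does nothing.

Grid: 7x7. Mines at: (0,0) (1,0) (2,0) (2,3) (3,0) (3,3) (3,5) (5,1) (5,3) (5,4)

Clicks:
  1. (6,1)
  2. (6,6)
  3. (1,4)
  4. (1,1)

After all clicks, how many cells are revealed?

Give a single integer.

Click 1 (6,1) count=1: revealed 1 new [(6,1)] -> total=1
Click 2 (6,6) count=0: revealed 6 new [(4,5) (4,6) (5,5) (5,6) (6,5) (6,6)] -> total=7
Click 3 (1,4) count=1: revealed 1 new [(1,4)] -> total=8
Click 4 (1,1) count=3: revealed 1 new [(1,1)] -> total=9

Answer: 9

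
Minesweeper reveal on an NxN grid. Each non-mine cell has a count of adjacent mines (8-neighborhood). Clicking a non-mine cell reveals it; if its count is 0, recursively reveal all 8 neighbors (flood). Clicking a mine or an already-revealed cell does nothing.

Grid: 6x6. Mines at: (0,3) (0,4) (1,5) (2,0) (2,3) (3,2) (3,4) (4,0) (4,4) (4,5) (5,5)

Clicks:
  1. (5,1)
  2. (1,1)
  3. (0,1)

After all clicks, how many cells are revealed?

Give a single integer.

Click 1 (5,1) count=1: revealed 1 new [(5,1)] -> total=1
Click 2 (1,1) count=1: revealed 1 new [(1,1)] -> total=2
Click 3 (0,1) count=0: revealed 5 new [(0,0) (0,1) (0,2) (1,0) (1,2)] -> total=7

Answer: 7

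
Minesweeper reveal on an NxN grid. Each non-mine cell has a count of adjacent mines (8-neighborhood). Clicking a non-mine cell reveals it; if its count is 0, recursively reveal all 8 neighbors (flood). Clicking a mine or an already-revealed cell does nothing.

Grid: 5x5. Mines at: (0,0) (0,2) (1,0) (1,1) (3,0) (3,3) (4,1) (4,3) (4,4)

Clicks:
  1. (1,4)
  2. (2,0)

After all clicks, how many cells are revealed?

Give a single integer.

Answer: 7

Derivation:
Click 1 (1,4) count=0: revealed 6 new [(0,3) (0,4) (1,3) (1,4) (2,3) (2,4)] -> total=6
Click 2 (2,0) count=3: revealed 1 new [(2,0)] -> total=7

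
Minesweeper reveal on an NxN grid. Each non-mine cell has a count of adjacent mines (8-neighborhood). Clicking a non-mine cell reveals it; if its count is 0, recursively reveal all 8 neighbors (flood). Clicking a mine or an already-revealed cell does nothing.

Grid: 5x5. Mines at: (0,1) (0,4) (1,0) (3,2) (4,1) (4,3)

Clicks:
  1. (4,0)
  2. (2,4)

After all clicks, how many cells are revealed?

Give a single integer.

Click 1 (4,0) count=1: revealed 1 new [(4,0)] -> total=1
Click 2 (2,4) count=0: revealed 6 new [(1,3) (1,4) (2,3) (2,4) (3,3) (3,4)] -> total=7

Answer: 7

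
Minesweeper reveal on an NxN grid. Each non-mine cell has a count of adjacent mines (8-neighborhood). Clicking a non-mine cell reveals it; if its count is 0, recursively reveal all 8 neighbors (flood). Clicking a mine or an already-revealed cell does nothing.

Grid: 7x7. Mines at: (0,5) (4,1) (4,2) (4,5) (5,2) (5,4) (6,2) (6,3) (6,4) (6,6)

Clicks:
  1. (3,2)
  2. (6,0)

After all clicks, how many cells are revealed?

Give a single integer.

Answer: 5

Derivation:
Click 1 (3,2) count=2: revealed 1 new [(3,2)] -> total=1
Click 2 (6,0) count=0: revealed 4 new [(5,0) (5,1) (6,0) (6,1)] -> total=5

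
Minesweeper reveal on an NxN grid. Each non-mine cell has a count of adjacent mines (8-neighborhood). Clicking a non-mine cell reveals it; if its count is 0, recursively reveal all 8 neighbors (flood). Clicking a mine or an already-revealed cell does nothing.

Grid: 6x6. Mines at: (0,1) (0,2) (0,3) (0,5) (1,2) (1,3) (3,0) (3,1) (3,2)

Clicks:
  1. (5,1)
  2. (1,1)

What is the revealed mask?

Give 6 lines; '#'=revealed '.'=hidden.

Click 1 (5,1) count=0: revealed 20 new [(1,4) (1,5) (2,3) (2,4) (2,5) (3,3) (3,4) (3,5) (4,0) (4,1) (4,2) (4,3) (4,4) (4,5) (5,0) (5,1) (5,2) (5,3) (5,4) (5,5)] -> total=20
Click 2 (1,1) count=3: revealed 1 new [(1,1)] -> total=21

Answer: ......
.#..##
...###
...###
######
######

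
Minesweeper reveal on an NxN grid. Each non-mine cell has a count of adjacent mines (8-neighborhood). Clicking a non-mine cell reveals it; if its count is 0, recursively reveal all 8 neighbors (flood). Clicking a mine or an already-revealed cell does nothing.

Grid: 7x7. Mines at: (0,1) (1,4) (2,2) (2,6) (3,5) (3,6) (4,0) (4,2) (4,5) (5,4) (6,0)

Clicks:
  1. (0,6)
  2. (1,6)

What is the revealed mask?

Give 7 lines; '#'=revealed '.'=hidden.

Click 1 (0,6) count=0: revealed 4 new [(0,5) (0,6) (1,5) (1,6)] -> total=4
Click 2 (1,6) count=1: revealed 0 new [(none)] -> total=4

Answer: .....##
.....##
.......
.......
.......
.......
.......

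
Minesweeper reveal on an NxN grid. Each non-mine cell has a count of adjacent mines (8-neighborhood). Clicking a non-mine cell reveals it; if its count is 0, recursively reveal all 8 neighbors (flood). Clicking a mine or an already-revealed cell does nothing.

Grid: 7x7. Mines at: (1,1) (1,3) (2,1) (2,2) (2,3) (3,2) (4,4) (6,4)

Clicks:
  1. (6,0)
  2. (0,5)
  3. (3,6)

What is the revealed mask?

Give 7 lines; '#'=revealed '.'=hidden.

Click 1 (6,0) count=0: revealed 14 new [(3,0) (3,1) (4,0) (4,1) (4,2) (4,3) (5,0) (5,1) (5,2) (5,3) (6,0) (6,1) (6,2) (6,3)] -> total=14
Click 2 (0,5) count=0: revealed 18 new [(0,4) (0,5) (0,6) (1,4) (1,5) (1,6) (2,4) (2,5) (2,6) (3,4) (3,5) (3,6) (4,5) (4,6) (5,5) (5,6) (6,5) (6,6)] -> total=32
Click 3 (3,6) count=0: revealed 0 new [(none)] -> total=32

Answer: ....###
....###
....###
##..###
####.##
####.##
####.##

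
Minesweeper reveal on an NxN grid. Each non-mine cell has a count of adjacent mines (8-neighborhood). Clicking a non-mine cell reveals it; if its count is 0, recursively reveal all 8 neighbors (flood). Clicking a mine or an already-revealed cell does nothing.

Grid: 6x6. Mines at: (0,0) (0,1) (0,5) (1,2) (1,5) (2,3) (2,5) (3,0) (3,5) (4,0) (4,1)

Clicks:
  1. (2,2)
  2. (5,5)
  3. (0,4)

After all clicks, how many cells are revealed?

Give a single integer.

Click 1 (2,2) count=2: revealed 1 new [(2,2)] -> total=1
Click 2 (5,5) count=0: revealed 11 new [(3,2) (3,3) (3,4) (4,2) (4,3) (4,4) (4,5) (5,2) (5,3) (5,4) (5,5)] -> total=12
Click 3 (0,4) count=2: revealed 1 new [(0,4)] -> total=13

Answer: 13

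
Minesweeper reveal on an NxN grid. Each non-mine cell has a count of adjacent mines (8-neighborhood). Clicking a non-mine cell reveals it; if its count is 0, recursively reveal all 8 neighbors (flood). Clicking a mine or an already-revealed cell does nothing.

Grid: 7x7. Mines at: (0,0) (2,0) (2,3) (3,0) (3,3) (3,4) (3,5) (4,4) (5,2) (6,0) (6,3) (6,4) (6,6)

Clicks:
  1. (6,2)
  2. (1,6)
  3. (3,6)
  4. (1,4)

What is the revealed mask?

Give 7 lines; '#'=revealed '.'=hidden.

Answer: .######
.######
....###
......#
.......
.......
..#....

Derivation:
Click 1 (6,2) count=2: revealed 1 new [(6,2)] -> total=1
Click 2 (1,6) count=0: revealed 15 new [(0,1) (0,2) (0,3) (0,4) (0,5) (0,6) (1,1) (1,2) (1,3) (1,4) (1,5) (1,6) (2,4) (2,5) (2,6)] -> total=16
Click 3 (3,6) count=1: revealed 1 new [(3,6)] -> total=17
Click 4 (1,4) count=1: revealed 0 new [(none)] -> total=17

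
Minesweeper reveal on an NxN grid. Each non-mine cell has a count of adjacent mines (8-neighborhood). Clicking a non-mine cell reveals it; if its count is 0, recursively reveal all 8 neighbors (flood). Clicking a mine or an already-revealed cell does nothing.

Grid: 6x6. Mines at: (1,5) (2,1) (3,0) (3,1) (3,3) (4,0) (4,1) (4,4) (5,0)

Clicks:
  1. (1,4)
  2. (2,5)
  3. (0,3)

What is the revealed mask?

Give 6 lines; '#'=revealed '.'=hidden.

Click 1 (1,4) count=1: revealed 1 new [(1,4)] -> total=1
Click 2 (2,5) count=1: revealed 1 new [(2,5)] -> total=2
Click 3 (0,3) count=0: revealed 12 new [(0,0) (0,1) (0,2) (0,3) (0,4) (1,0) (1,1) (1,2) (1,3) (2,2) (2,3) (2,4)] -> total=14

Answer: #####.
#####.
..####
......
......
......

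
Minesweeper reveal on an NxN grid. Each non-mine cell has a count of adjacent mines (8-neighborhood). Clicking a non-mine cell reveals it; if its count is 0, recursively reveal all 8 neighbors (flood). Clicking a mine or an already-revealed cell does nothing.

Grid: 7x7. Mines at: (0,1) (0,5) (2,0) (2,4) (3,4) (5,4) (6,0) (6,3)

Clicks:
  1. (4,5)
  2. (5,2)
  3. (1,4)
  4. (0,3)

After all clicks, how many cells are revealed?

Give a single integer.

Answer: 8

Derivation:
Click 1 (4,5) count=2: revealed 1 new [(4,5)] -> total=1
Click 2 (5,2) count=1: revealed 1 new [(5,2)] -> total=2
Click 3 (1,4) count=2: revealed 1 new [(1,4)] -> total=3
Click 4 (0,3) count=0: revealed 5 new [(0,2) (0,3) (0,4) (1,2) (1,3)] -> total=8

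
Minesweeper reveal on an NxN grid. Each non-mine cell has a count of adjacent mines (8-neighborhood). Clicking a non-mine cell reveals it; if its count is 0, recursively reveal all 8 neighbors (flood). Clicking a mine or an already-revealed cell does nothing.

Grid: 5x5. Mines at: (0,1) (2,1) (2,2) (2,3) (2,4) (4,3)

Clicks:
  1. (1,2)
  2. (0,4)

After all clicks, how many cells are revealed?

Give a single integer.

Click 1 (1,2) count=4: revealed 1 new [(1,2)] -> total=1
Click 2 (0,4) count=0: revealed 5 new [(0,2) (0,3) (0,4) (1,3) (1,4)] -> total=6

Answer: 6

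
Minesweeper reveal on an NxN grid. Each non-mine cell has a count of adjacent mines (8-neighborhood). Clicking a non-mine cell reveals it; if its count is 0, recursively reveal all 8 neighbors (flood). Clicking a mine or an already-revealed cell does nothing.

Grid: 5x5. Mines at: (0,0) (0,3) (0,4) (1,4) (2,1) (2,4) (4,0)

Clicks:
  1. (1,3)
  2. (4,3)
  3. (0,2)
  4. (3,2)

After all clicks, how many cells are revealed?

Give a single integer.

Click 1 (1,3) count=4: revealed 1 new [(1,3)] -> total=1
Click 2 (4,3) count=0: revealed 8 new [(3,1) (3,2) (3,3) (3,4) (4,1) (4,2) (4,3) (4,4)] -> total=9
Click 3 (0,2) count=1: revealed 1 new [(0,2)] -> total=10
Click 4 (3,2) count=1: revealed 0 new [(none)] -> total=10

Answer: 10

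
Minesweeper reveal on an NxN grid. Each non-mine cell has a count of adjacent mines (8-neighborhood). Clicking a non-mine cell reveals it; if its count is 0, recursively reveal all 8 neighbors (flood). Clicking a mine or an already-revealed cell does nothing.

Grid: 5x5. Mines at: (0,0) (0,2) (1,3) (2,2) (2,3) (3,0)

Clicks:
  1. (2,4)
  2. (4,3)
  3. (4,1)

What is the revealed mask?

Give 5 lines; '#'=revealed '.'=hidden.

Click 1 (2,4) count=2: revealed 1 new [(2,4)] -> total=1
Click 2 (4,3) count=0: revealed 8 new [(3,1) (3,2) (3,3) (3,4) (4,1) (4,2) (4,3) (4,4)] -> total=9
Click 3 (4,1) count=1: revealed 0 new [(none)] -> total=9

Answer: .....
.....
....#
.####
.####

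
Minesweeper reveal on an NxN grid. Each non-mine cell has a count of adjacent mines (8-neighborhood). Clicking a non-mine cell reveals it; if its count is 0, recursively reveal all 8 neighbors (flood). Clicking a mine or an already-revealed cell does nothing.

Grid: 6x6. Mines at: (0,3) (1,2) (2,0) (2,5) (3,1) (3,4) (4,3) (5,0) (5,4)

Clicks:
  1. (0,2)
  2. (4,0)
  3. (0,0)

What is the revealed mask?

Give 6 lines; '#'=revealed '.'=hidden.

Answer: ###...
##....
......
......
#.....
......

Derivation:
Click 1 (0,2) count=2: revealed 1 new [(0,2)] -> total=1
Click 2 (4,0) count=2: revealed 1 new [(4,0)] -> total=2
Click 3 (0,0) count=0: revealed 4 new [(0,0) (0,1) (1,0) (1,1)] -> total=6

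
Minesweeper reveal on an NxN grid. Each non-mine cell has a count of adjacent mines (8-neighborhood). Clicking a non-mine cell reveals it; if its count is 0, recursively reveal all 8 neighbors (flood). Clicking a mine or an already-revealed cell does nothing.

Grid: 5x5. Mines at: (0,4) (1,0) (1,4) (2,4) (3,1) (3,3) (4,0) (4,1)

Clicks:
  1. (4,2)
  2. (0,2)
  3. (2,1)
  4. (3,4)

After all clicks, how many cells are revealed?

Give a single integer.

Click 1 (4,2) count=3: revealed 1 new [(4,2)] -> total=1
Click 2 (0,2) count=0: revealed 9 new [(0,1) (0,2) (0,3) (1,1) (1,2) (1,3) (2,1) (2,2) (2,3)] -> total=10
Click 3 (2,1) count=2: revealed 0 new [(none)] -> total=10
Click 4 (3,4) count=2: revealed 1 new [(3,4)] -> total=11

Answer: 11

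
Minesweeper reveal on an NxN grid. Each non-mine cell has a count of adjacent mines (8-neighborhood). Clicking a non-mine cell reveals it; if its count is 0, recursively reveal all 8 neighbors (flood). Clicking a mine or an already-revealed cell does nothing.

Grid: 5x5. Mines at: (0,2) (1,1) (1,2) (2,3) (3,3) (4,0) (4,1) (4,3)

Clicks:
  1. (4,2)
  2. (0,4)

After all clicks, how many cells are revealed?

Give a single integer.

Answer: 5

Derivation:
Click 1 (4,2) count=3: revealed 1 new [(4,2)] -> total=1
Click 2 (0,4) count=0: revealed 4 new [(0,3) (0,4) (1,3) (1,4)] -> total=5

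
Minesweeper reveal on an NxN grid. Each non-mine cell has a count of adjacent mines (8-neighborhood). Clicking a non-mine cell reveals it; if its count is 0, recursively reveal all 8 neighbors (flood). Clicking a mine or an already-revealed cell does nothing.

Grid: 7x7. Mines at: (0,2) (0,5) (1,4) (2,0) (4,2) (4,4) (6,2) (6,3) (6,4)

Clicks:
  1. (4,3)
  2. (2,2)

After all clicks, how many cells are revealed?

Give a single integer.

Answer: 10

Derivation:
Click 1 (4,3) count=2: revealed 1 new [(4,3)] -> total=1
Click 2 (2,2) count=0: revealed 9 new [(1,1) (1,2) (1,3) (2,1) (2,2) (2,3) (3,1) (3,2) (3,3)] -> total=10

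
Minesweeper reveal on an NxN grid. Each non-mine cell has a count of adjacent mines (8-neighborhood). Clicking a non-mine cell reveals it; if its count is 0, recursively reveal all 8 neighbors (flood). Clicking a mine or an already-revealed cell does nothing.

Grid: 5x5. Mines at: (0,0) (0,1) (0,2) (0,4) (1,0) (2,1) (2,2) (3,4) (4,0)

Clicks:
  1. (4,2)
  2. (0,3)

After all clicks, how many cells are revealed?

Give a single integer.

Answer: 7

Derivation:
Click 1 (4,2) count=0: revealed 6 new [(3,1) (3,2) (3,3) (4,1) (4,2) (4,3)] -> total=6
Click 2 (0,3) count=2: revealed 1 new [(0,3)] -> total=7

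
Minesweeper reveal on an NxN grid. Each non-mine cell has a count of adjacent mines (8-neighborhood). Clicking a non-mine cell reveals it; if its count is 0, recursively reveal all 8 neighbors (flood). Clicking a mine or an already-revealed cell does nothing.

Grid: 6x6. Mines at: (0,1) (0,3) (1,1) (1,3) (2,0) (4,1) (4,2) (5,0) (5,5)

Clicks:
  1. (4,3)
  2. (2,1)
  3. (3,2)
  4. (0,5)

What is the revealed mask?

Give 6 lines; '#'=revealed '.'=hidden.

Click 1 (4,3) count=1: revealed 1 new [(4,3)] -> total=1
Click 2 (2,1) count=2: revealed 1 new [(2,1)] -> total=2
Click 3 (3,2) count=2: revealed 1 new [(3,2)] -> total=3
Click 4 (0,5) count=0: revealed 12 new [(0,4) (0,5) (1,4) (1,5) (2,3) (2,4) (2,5) (3,3) (3,4) (3,5) (4,4) (4,5)] -> total=15

Answer: ....##
....##
.#.###
..####
...###
......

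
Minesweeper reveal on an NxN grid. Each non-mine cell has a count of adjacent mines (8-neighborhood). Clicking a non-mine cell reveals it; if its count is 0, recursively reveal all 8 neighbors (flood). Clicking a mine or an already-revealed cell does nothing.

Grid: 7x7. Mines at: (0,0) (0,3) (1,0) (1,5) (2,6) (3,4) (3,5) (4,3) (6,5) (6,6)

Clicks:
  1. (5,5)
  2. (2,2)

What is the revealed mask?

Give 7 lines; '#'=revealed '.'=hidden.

Click 1 (5,5) count=2: revealed 1 new [(5,5)] -> total=1
Click 2 (2,2) count=0: revealed 24 new [(1,1) (1,2) (1,3) (2,0) (2,1) (2,2) (2,3) (3,0) (3,1) (3,2) (3,3) (4,0) (4,1) (4,2) (5,0) (5,1) (5,2) (5,3) (5,4) (6,0) (6,1) (6,2) (6,3) (6,4)] -> total=25

Answer: .......
.###...
####...
####...
###....
######.
#####..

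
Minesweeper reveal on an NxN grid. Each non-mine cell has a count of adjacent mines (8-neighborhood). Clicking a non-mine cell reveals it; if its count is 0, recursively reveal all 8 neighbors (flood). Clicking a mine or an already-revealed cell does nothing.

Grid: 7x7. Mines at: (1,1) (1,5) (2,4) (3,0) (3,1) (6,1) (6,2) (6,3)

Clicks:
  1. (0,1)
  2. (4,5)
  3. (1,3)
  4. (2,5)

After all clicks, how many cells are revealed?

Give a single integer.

Answer: 22

Derivation:
Click 1 (0,1) count=1: revealed 1 new [(0,1)] -> total=1
Click 2 (4,5) count=0: revealed 20 new [(2,5) (2,6) (3,2) (3,3) (3,4) (3,5) (3,6) (4,2) (4,3) (4,4) (4,5) (4,6) (5,2) (5,3) (5,4) (5,5) (5,6) (6,4) (6,5) (6,6)] -> total=21
Click 3 (1,3) count=1: revealed 1 new [(1,3)] -> total=22
Click 4 (2,5) count=2: revealed 0 new [(none)] -> total=22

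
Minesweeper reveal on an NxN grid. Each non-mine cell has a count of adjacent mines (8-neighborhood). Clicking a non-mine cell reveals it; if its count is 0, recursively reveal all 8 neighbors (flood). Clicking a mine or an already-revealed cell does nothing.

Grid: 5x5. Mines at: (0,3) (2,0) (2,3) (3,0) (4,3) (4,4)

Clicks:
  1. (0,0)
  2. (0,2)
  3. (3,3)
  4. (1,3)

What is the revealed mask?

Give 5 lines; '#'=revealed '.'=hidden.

Answer: ###..
####.
.....
...#.
.....

Derivation:
Click 1 (0,0) count=0: revealed 6 new [(0,0) (0,1) (0,2) (1,0) (1,1) (1,2)] -> total=6
Click 2 (0,2) count=1: revealed 0 new [(none)] -> total=6
Click 3 (3,3) count=3: revealed 1 new [(3,3)] -> total=7
Click 4 (1,3) count=2: revealed 1 new [(1,3)] -> total=8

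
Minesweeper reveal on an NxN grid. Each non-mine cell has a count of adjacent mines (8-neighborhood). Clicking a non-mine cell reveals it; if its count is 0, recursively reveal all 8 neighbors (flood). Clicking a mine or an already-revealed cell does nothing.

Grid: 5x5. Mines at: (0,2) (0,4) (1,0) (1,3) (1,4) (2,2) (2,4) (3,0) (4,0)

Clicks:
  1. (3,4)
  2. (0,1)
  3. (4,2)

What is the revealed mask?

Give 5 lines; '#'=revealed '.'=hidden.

Answer: .#...
.....
.....
.####
.####

Derivation:
Click 1 (3,4) count=1: revealed 1 new [(3,4)] -> total=1
Click 2 (0,1) count=2: revealed 1 new [(0,1)] -> total=2
Click 3 (4,2) count=0: revealed 7 new [(3,1) (3,2) (3,3) (4,1) (4,2) (4,3) (4,4)] -> total=9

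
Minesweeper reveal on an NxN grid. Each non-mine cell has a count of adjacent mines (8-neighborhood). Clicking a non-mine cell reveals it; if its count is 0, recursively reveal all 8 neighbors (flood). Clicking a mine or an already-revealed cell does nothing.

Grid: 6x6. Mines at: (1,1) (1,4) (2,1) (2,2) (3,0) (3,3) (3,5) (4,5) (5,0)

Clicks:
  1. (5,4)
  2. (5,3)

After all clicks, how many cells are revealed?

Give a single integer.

Click 1 (5,4) count=1: revealed 1 new [(5,4)] -> total=1
Click 2 (5,3) count=0: revealed 7 new [(4,1) (4,2) (4,3) (4,4) (5,1) (5,2) (5,3)] -> total=8

Answer: 8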